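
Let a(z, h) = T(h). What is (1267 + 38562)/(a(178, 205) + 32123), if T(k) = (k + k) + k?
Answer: 39829/32738 ≈ 1.2166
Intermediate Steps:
T(k) = 3*k (T(k) = 2*k + k = 3*k)
a(z, h) = 3*h
(1267 + 38562)/(a(178, 205) + 32123) = (1267 + 38562)/(3*205 + 32123) = 39829/(615 + 32123) = 39829/32738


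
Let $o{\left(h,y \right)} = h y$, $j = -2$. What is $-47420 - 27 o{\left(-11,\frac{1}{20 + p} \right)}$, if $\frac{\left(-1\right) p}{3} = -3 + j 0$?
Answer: $- \frac{1374883}{29} \approx -47410.0$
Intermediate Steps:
$p = 9$ ($p = - 3 \left(-3 - 0\right) = - 3 \left(-3 + 0\right) = \left(-3\right) \left(-3\right) = 9$)
$-47420 - 27 o{\left(-11,\frac{1}{20 + p} \right)} = -47420 - 27 \left(- \frac{11}{20 + 9}\right) = -47420 - 27 \left(- \frac{11}{29}\right) = -47420 - 27 \left(\left(-11\right) \frac{1}{29}\right) = -47420 - - \frac{297}{29} = -47420 + \frac{297}{29} = - \frac{1374883}{29}$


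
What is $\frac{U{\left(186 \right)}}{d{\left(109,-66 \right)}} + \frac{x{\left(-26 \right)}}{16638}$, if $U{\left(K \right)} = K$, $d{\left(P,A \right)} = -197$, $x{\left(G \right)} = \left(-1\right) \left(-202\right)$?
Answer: $- \frac{1527437}{1638843} \approx -0.93202$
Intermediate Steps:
$x{\left(G \right)} = 202$
$\frac{U{\left(186 \right)}}{d{\left(109,-66 \right)}} + \frac{x{\left(-26 \right)}}{16638} = \frac{186}{-197} + \frac{202}{16638} = 186 \left(- \frac{1}{197}\right) + 202 \cdot \frac{1}{16638} = - \frac{186}{197} + \frac{101}{8319} = - \frac{1527437}{1638843}$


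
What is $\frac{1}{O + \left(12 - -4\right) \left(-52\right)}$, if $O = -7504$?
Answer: $- \frac{1}{8336} \approx -0.00011996$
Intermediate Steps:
$\frac{1}{O + \left(12 - -4\right) \left(-52\right)} = \frac{1}{-7504 + \left(12 - -4\right) \left(-52\right)} = \frac{1}{-7504 + \left(12 + 4\right) \left(-52\right)} = \frac{1}{-7504 + 16 \left(-52\right)} = \frac{1}{-7504 - 832} = \frac{1}{-8336} = - \frac{1}{8336}$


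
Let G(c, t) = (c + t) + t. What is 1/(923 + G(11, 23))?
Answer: 1/980 ≈ 0.0010204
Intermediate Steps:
G(c, t) = c + 2*t
1/(923 + G(11, 23)) = 1/(923 + (11 + 2*23)) = 1/(923 + (11 + 46)) = 1/(923 + 57) = 1/980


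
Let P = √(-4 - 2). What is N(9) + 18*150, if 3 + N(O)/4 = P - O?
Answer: 2652 + 4*I*√6 ≈ 2652.0 + 9.798*I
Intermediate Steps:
P = I*√6 (P = √(-6) = I*√6 ≈ 2.4495*I)
N(O) = -12 - 4*O + 4*I*√6 (N(O) = -12 + 4*(I*√6 - O) = -12 + 4*(-O + I*√6) = -12 + (-4*O + 4*I*√6) = -12 - 4*O + 4*I*√6)
N(9) + 18*150 = (-12 - 4*9 + 4*I*√6) + 18*150 = (-12 - 36 + 4*I*√6) + 2700 = (-48 + 4*I*√6) + 2700 = 2652 + 4*I*√6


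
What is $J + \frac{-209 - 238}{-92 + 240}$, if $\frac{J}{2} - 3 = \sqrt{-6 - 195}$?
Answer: $\frac{441}{148} + 2 i \sqrt{201} \approx 2.9797 + 28.355 i$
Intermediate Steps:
$J = 6 + 2 i \sqrt{201}$ ($J = 6 + 2 \sqrt{-6 - 195} = 6 + 2 \sqrt{-201} = 6 + 2 i \sqrt{201} \approx 6.0 + 28.355 i$)
$J + \frac{-209 - 238}{-92 + 240} = \left(6 + 2 i \sqrt{201}\right) + \frac{-209 - 238}{-92 + 240} = \left(6 + 2 i \sqrt{201}\right) - \frac{447}{148} = \frac{441}{148} + 2 i \sqrt{201}$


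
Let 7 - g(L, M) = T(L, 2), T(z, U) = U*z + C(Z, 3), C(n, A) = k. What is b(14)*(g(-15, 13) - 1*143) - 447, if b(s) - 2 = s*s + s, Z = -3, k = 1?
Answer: -23131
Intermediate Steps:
C(n, A) = 1
T(z, U) = 1 + U*z (T(z, U) = U*z + 1 = 1 + U*z)
g(L, M) = 6 - 2*L (g(L, M) = 7 - (1 + 2*L) = 7 + (-1 - 2*L) = 6 - 2*L)
b(s) = 2 + s + s² (b(s) = 2 + (s*s + s) = 2 + (s² + s) = 2 + (s + s²) = 2 + s + s²)
b(14)*(g(-15, 13) - 1*143) - 447 = (2 + 14 + 14²)*((6 - 2*(-15)) - 1*143) - 447 = (2 + 14 + 196)*((6 + 30) - 143) - 447 = 212*(36 - 143) - 447 = 212*(-107) - 447 = -22684 - 447 = -23131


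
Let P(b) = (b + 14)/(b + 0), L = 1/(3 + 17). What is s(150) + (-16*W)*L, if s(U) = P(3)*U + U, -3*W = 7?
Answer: 15028/15 ≈ 1001.9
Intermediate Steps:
W = -7/3 (W = -⅓*7 = -7/3 ≈ -2.3333)
L = 1/20 ≈ 0.050000
P(b) = (14 + b)/b
s(U) = 20*U/3 (s(U) = ((14 + 3)/3)*U + U = ((⅓)*17)*U + U = 17*U/3 + U = 20*U/3)
s(150) + (-16*W)*L = (20/3)*150 - 16*(-7/3)*(1/20) = 1000 + (112/3)*(1/20) = 1000 + 28/15 = 15028/15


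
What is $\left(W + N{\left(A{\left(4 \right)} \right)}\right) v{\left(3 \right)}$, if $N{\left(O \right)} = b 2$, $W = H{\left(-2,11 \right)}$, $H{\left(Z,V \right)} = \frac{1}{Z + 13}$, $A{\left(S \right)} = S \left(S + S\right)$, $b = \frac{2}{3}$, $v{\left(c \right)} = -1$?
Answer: $- \frac{47}{33} \approx -1.4242$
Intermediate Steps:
$b = \frac{2}{3}$ ($b = 2 \cdot \frac{1}{3} = \frac{2}{3} \approx 0.66667$)
$A{\left(S \right)} = 2 S^{2}$ ($A{\left(S \right)} = S 2 S = 2 S^{2}$)
$H{\left(Z,V \right)} = \frac{1}{13 + Z}$
$W = \frac{1}{11}$ ($W = \frac{1}{13 - 2} = \frac{1}{11} \approx 0.090909$)
$N{\left(O \right)} = \frac{4}{3}$ ($N{\left(O \right)} = \frac{2}{3} \cdot 2 = \frac{4}{3}$)
$\left(W + N{\left(A{\left(4 \right)} \right)}\right) v{\left(3 \right)} = \left(\frac{1}{11} + \frac{4}{3}\right) \left(-1\right) = \frac{47}{33} \left(-1\right) = - \frac{47}{33}$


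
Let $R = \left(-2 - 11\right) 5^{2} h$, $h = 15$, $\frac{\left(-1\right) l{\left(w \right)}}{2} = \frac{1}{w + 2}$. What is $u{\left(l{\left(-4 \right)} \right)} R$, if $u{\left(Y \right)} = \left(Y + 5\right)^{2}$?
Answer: $-175500$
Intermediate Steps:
$l{\left(w \right)} = - \frac{2}{2 + w}$ ($l{\left(w \right)} = - \frac{2}{w + 2} = - \frac{2}{2 + w}$)
$u{\left(Y \right)} = \left(5 + Y\right)^{2}$
$R = -4875$ ($R = \left(-2 - 11\right) 5^{2} \cdot 15 = \left(-2 - 11\right) 25 \cdot 15 = \left(-13\right) 25 \cdot 15 = \left(-325\right) 15 = -4875$)
$u{\left(l{\left(-4 \right)} \right)} R = \left(5 - \frac{2}{2 - 4}\right)^{2} \left(-4875\right) = \left(5 - \frac{2}{-2}\right)^{2} \left(-4875\right) = \left(5 - -1\right)^{2} \left(-4875\right) = \left(5 + 1\right)^{2} \left(-4875\right) = 6^{2} \left(-4875\right) = 36 \left(-4875\right) = -175500$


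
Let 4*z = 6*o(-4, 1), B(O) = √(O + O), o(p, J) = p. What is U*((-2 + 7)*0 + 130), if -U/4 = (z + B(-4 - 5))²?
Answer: -9360 + 18720*I*√2 ≈ -9360.0 + 26474.0*I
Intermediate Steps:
B(O) = √2*√O (B(O) = √(2*O) = √2*√O)
z = -6 (z = (6*(-4))/4 = (¼)*(-24) = -6)
U = -4*(-6 + 3*I*√2)² (U = -4*(-6 + √2*√(-4 - 5))² = -4*(-6 + √2*√(-9))² = -4*(-6 + √2*(3*I))² = -4*(-6 + 3*I*√2)² ≈ -72.0 + 203.65*I)
U*((-2 + 7)*0 + 130) = (-72 + 144*I*√2)*((-2 + 7)*0 + 130) = (-72 + 144*I*√2)*(5*0 + 130) = (-72 + 144*I*√2)*(0 + 130) = (-72 + 144*I*√2)*130 = -9360 + 18720*I*√2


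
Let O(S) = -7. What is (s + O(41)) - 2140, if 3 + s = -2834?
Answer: -4984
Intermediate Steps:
s = -2837 (s = -3 - 2834 = -2837)
(s + O(41)) - 2140 = (-2837 - 7) - 2140 = -2844 - 2140 = -4984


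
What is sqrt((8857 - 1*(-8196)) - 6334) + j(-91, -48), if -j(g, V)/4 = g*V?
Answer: -17472 + 3*sqrt(1191) ≈ -17368.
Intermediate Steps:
j(g, V) = -4*V*g (j(g, V) = -4*g*V = -4*V*g)
sqrt((8857 - 1*(-8196)) - 6334) + j(-91, -48) = sqrt((8857 - 1*(-8196)) - 6334) - 4*(-48)*(-91) = sqrt((8857 + 8196) - 6334) - 17472 = sqrt(17053 - 6334) - 17472 = sqrt(10719) - 17472 = 3*sqrt(1191) - 17472 = -17472 + 3*sqrt(1191)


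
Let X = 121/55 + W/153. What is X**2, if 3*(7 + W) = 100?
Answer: 29637136/5267025 ≈ 5.6269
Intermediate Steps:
W = 79/3 (W = -7 + (1/3)*100 = -7 + 100/3 = 79/3 ≈ 26.333)
X = 5444/2295 (X = 121/55 + (79/3)/153 = 121*(1/55) + (79/3)*(1/153) = 11/5 + 79/459 = 5444/2295 ≈ 2.3721)
X**2 = (5444/2295)**2 = 29637136/5267025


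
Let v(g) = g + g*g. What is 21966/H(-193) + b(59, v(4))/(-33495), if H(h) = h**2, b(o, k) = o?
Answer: 733553479/1247655255 ≈ 0.58795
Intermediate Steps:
v(g) = g + g**2
21966/H(-193) + b(59, v(4))/(-33495) = 21966/((-193)**2) + 59/(-33495) = 21966/37249 + 59*(-1/33495) = 21966*(1/37249) - 59/33495 = 21966/37249 - 59/33495 = 733553479/1247655255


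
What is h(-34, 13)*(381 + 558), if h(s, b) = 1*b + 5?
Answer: 16902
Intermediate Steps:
h(s, b) = 5 + b (h(s, b) = b + 5 = 5 + b)
h(-34, 13)*(381 + 558) = (5 + 13)*(381 + 558) = 18*939 = 16902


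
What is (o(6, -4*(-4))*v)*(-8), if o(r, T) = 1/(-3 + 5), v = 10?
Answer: -40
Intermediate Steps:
o(r, T) = ½ (o(r, T) = 1/2 = ½)
(o(6, -4*(-4))*v)*(-8) = ((½)*10)*(-8) = 5*(-8) = -40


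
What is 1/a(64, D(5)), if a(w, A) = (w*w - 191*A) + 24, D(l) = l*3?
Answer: 1/1255 ≈ 0.00079681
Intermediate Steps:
D(l) = 3*l
a(w, A) = 24 + w**2 - 191*A (a(w, A) = (w**2 - 191*A) + 24 = 24 + w**2 - 191*A)
1/a(64, D(5)) = 1/(24 + 64**2 - 573*5) = 1/(24 + 4096 - 191*15) = 1/(24 + 4096 - 2865) = 1/1255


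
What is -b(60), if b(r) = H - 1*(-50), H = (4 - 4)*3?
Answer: -50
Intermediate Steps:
H = 0 (H = 0*3 = 0)
b(r) = 50 (b(r) = 0 - 1*(-50) = 0 + 50 = 50)
-b(60) = -1*50 = -50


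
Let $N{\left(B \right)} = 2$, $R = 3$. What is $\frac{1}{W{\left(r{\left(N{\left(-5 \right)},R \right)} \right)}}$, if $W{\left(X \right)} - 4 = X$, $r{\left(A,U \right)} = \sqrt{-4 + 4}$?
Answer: $\frac{1}{4} \approx 0.25$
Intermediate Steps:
$r{\left(A,U \right)} = 0$ ($r{\left(A,U \right)} = \sqrt{0} = 0$)
$W{\left(X \right)} = 4 + X$
$\frac{1}{W{\left(r{\left(N{\left(-5 \right)},R \right)} \right)}} = \frac{1}{4 + 0} = \frac{1}{4}$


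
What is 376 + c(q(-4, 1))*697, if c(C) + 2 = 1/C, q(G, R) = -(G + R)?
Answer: -2357/3 ≈ -785.67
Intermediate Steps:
q(G, R) = -G - R
c(C) = -2 + 1/C
376 + c(q(-4, 1))*697 = 376 + (-2 + 1/(-1*(-4) - 1*1))*697 = 376 + (-2 + 1/(4 - 1))*697 = 376 + (-2 + 1/3)*697 = 376 + (-2 + ⅓)*697 = 376 - 5/3*697 = 376 - 3485/3 = -2357/3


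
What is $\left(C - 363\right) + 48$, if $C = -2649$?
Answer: $-2964$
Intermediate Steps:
$\left(C - 363\right) + 48 = \left(-2649 - 363\right) + 48 = -3012 + 48 = -2964$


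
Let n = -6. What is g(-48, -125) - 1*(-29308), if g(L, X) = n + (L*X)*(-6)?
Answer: -6698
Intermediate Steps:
g(L, X) = -6 - 6*L*X (g(L, X) = -6 + (L*X)*(-6) = -6 - 6*L*X)
g(-48, -125) - 1*(-29308) = (-6 - 6*(-48)*(-125)) - 1*(-29308) = (-6 - 36000) + 29308 = -36006 + 29308 = -6698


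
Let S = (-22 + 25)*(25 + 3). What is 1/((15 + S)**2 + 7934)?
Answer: 1/17735 ≈ 5.6386e-5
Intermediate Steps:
S = 84 (S = 3*28 = 84)
1/((15 + S)**2 + 7934) = 1/((15 + 84)**2 + 7934) = 1/(99**2 + 7934) = 1/(9801 + 7934) = 1/17735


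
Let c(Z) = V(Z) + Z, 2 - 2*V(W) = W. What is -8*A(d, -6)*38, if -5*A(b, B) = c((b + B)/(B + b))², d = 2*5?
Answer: 684/5 ≈ 136.80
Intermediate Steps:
V(W) = 1 - W/2
c(Z) = 1 + Z/2 (c(Z) = (1 - Z/2) + Z = 1 + Z/2)
d = 10
A(b, B) = -9/20 (A(b, B) = -(1 + ((b + B)/(B + b))/2)²/5 = -(1 + ((B + b)/(B + b))/2)²/5 = -(1 + (½)*1)²/5 = -(1 + ½)²/5 = -(3/2)²/5 = -⅕*9/4 = -9/20)
-8*A(d, -6)*38 = -8*(-9/20)*38 = (18/5)*38 = 684/5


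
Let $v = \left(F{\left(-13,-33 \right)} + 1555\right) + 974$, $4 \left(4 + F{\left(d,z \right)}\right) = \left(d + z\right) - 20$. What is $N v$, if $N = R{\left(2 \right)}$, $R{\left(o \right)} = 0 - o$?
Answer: $-5017$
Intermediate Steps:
$F{\left(d,z \right)} = -9 + \frac{d}{4} + \frac{z}{4}$ ($F{\left(d,z \right)} = -4 + \frac{\left(d + z\right) - 20}{4} = -4 + \frac{-20 + d + z}{4} = -4 + \left(-5 + \frac{d}{4} + \frac{z}{4}\right) = -9 + \frac{d}{4} + \frac{z}{4}$)
$R{\left(o \right)} = - o$
$v = \frac{5017}{2}$ ($v = \left(\left(-9 + \frac{1}{4} \left(-13\right) + \frac{1}{4} \left(-33\right)\right) + 1555\right) + 974 = \left(\left(-9 - \frac{13}{4} - \frac{33}{4}\right) + 1555\right) + 974 = \left(- \frac{41}{2} + 1555\right) + 974 = \frac{3069}{2} + 974 = \frac{5017}{2} \approx 2508.5$)
$N = -2$ ($N = \left(-1\right) 2 = -2$)
$N v = \left(-2\right) \frac{5017}{2} = -5017$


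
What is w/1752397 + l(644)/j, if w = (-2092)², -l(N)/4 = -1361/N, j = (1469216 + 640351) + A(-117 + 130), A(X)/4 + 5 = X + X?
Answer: 1486485061316621/595208319434967 ≈ 2.4974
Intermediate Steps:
A(X) = -20 + 8*X (A(X) = -20 + 4*(X + X) = -20 + 4*(2*X) = -20 + 8*X)
j = 2109651 (j = (1469216 + 640351) + (-20 + 8*(-117 + 130)) = 2109567 + (-20 + 8*13) = 2109567 + (-20 + 104) = 2109567 + 84 = 2109651)
l(N) = 5444/N (l(N) = -(-5444)/N = 5444/N)
w = 4376464
w/1752397 + l(644)/j = 4376464/1752397 + (5444/644)/2109651 = 4376464*(1/1752397) + (5444*(1/644))*(1/2109651) = 4376464/1752397 + (1361/161)*(1/2109651) = 4376464/1752397 + 1361/339653811 = 1486485061316621/595208319434967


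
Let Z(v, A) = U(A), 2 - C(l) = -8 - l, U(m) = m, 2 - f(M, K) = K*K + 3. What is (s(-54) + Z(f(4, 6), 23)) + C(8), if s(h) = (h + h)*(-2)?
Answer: 257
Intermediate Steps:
s(h) = -4*h (s(h) = (2*h)*(-2) = -4*h)
f(M, K) = -1 - K**2 (f(M, K) = 2 - (K*K + 3) = 2 - (K**2 + 3) = 2 - (3 + K**2) = 2 + (-3 - K**2) = -1 - K**2)
C(l) = 10 + l (C(l) = 2 - (-8 - l) = 2 + (8 + l) = 10 + l)
Z(v, A) = A
(s(-54) + Z(f(4, 6), 23)) + C(8) = (-4*(-54) + 23) + (10 + 8) = (216 + 23) + 18 = 239 + 18 = 257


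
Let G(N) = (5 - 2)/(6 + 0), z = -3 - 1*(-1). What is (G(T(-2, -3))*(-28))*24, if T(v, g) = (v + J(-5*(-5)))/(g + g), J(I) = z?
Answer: -336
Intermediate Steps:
z = -2 (z = -3 + 1 = -2)
J(I) = -2
T(v, g) = (-2 + v)/(2*g) (T(v, g) = (v - 2)/(g + g) = (-2 + v)/((2*g)) = (-2 + v)*(1/(2*g)) = (-2 + v)/(2*g))
G(N) = ½ (G(N) = 3/6 = 3*(⅙) = ½)
(G(T(-2, -3))*(-28))*24 = ((½)*(-28))*24 = -14*24 = -336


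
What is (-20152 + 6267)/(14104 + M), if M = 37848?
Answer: -13885/51952 ≈ -0.26727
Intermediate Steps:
(-20152 + 6267)/(14104 + M) = (-20152 + 6267)/(14104 + 37848) = -13885/51952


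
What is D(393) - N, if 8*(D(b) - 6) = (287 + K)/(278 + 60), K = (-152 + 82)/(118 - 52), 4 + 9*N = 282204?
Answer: -2098030579/66924 ≈ -31349.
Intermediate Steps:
N = 282200/9 (N = -4/9 + (⅑)*282204 = -4/9 + 31356 = 282200/9 ≈ 31356.)
K = -35/33 (K = -70/66 = -70*1/66 = -35/33 ≈ -1.0606)
D(b) = 136207/22308 (D(b) = 6 + ((287 - 35/33)/(278 + 60))/8 = 6 + ((9436/33)/338)/8 = 6 + ((9436/33)*(1/338))/8 = 6 + (⅛)*(4718/5577) = 6 + 2359/22308 = 136207/22308)
D(393) - N = 136207/22308 - 1*282200/9 = 136207/22308 - 282200/9 = -2098030579/66924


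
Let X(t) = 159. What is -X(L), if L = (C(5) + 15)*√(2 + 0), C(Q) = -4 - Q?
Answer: -159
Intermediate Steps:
L = 6*√2 (L = ((-4 - 1*5) + 15)*√(2 + 0) = ((-4 - 5) + 15)*√2 = (-9 + 15)*√2 = 6*√2 ≈ 8.4853)
-X(L) = -1*159 = -159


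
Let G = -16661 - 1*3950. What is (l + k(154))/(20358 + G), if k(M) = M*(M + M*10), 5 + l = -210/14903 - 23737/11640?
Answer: -6464739453487/6269734680 ≈ -1031.1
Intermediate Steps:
G = -20611 (G = -16661 - 3950 = -20611)
l = -174793073/24781560 (l = -5 + (-210/14903 - 23737/11640) = -5 + (-210*1/14903 - 23737*1/11640) = -5 + (-30/2129 - 23737/11640) = -5 - 50885273/24781560 = -174793073/24781560 ≈ -7.0534)
k(M) = 11*M**2 (k(M) = M*(M + 10*M) = M*(11*M) = 11*M**2)
(l + k(154))/(20358 + G) = (-174793073/24781560 + 11*154**2)/(20358 - 20611) = (-174793073/24781560 + 11*23716)/(-253) = (-174793073/24781560 + 260876)*(-1/253) = (6464739453487/24781560)*(-1/253) = -6464739453487/6269734680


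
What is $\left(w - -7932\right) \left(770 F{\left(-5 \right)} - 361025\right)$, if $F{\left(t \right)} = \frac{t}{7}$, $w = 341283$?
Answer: $-126267413625$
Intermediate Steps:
$F{\left(t \right)} = \frac{t}{7}$ ($F{\left(t \right)} = t \frac{1}{7} = \frac{t}{7}$)
$\left(w - -7932\right) \left(770 F{\left(-5 \right)} - 361025\right) = \left(341283 - -7932\right) \left(770 \cdot \frac{1}{7} \left(-5\right) - 361025\right) = \left(341283 + \left(8001 - 69\right)\right) \left(770 \left(- \frac{5}{7}\right) - 361025\right) = \left(341283 + 7932\right) \left(-550 - 361025\right) = 349215 \left(-361575\right) = -126267413625$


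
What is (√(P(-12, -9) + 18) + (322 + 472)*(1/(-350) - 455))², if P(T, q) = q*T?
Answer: 3997103097545359/30625 - 379335882*√14/175 ≈ 1.3051e+11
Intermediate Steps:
P(T, q) = T*q
(√(P(-12, -9) + 18) + (322 + 472)*(1/(-350) - 455))² = (√(-12*(-9) + 18) + (322 + 472)*(1/(-350) - 455))² = (√(108 + 18) + 794*(-1/350 - 455))² = (√126 + 794*(-159251/350))² = (3*√14 - 63222647/175)² = (-63222647/175 + 3*√14)²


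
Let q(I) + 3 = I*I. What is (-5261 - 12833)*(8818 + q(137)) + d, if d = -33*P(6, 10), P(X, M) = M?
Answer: -499105226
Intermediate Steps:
q(I) = -3 + I² (q(I) = -3 + I*I = -3 + I²)
d = -330 (d = -33*10 = -330)
(-5261 - 12833)*(8818 + q(137)) + d = (-5261 - 12833)*(8818 + (-3 + 137²)) - 330 = -18094*(8818 + (-3 + 18769)) - 330 = -18094*(8818 + 18766) - 330 = -18094*27584 - 330 = -499104896 - 330 = -499105226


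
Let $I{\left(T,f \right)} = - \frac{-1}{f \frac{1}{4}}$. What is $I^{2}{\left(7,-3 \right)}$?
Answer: $\frac{16}{9} \approx 1.7778$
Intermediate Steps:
$I{\left(T,f \right)} = \frac{4}{f}$ ($I{\left(T,f \right)} = - \frac{-1}{f \frac{1}{4}} = - \frac{-1}{\frac{1}{4} f} = - \left(-1\right) \frac{4}{f} = - \frac{-4}{f} = \frac{4}{f}$)
$I^{2}{\left(7,-3 \right)} = \left(\frac{4}{-3}\right)^{2} = \left(4 \left(- \frac{1}{3}\right)\right)^{2} = \left(- \frac{4}{3}\right)^{2} = \frac{16}{9}$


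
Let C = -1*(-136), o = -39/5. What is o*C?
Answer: -5304/5 ≈ -1060.8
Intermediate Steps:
o = -39/5 (o = -39*1/5 = -39/5 ≈ -7.8000)
C = 136
o*C = -39/5*136 = -5304/5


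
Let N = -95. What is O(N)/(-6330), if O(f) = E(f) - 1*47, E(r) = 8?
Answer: 13/2110 ≈ 0.0061611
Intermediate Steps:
O(f) = -39 (O(f) = 8 - 1*47 = 8 - 47 = -39)
O(N)/(-6330) = -39/(-6330) = -39*(-1/6330) = 13/2110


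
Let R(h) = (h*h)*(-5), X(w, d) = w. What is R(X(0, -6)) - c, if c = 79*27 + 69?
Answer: -2202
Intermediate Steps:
R(h) = -5*h² (R(h) = h²*(-5) = -5*h²)
c = 2202 (c = 2133 + 69 = 2202)
R(X(0, -6)) - c = -5*0² - 1*2202 = -5*0 - 2202 = 0 - 2202 = -2202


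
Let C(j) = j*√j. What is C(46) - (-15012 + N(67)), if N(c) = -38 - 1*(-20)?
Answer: 15030 + 46*√46 ≈ 15342.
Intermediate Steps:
C(j) = j^(3/2)
N(c) = -18 (N(c) = -38 + 20 = -18)
C(46) - (-15012 + N(67)) = 46^(3/2) - (-15012 - 18) = 46*√46 - 1*(-15030) = 46*√46 + 15030 = 15030 + 46*√46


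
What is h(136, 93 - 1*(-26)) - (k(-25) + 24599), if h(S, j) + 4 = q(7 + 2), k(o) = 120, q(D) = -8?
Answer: -24731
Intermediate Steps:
h(S, j) = -12 (h(S, j) = -4 - 8 = -12)
h(136, 93 - 1*(-26)) - (k(-25) + 24599) = -12 - (120 + 24599) = -12 - 1*24719 = -12 - 24719 = -24731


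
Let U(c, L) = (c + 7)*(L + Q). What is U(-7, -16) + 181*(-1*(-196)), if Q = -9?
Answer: 35476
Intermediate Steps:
U(c, L) = (-9 + L)*(7 + c) (U(c, L) = (c + 7)*(L - 9) = (7 + c)*(-9 + L) = (-9 + L)*(7 + c))
U(-7, -16) + 181*(-1*(-196)) = (-63 - 9*(-7) + 7*(-16) - 16*(-7)) + 181*(-1*(-196)) = (-63 + 63 - 112 + 112) + 181*196 = 0 + 35476 = 35476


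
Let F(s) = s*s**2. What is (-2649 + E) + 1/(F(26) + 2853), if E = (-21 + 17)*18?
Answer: -55587308/20429 ≈ -2721.0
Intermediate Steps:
F(s) = s**3
E = -72 (E = -4*18 = -72)
(-2649 + E) + 1/(F(26) + 2853) = (-2649 - 72) + 1/(26**3 + 2853) = -2721 + 1/(17576 + 2853) = -2721 + 1/20429 = -55587308/20429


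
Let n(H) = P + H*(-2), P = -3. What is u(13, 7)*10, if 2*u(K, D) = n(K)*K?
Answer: -1885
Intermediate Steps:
n(H) = -3 - 2*H (n(H) = -3 + H*(-2) = -3 - 2*H)
u(K, D) = K*(-3 - 2*K)/2 (u(K, D) = ((-3 - 2*K)*K)/2 = (K*(-3 - 2*K))/2 = K*(-3 - 2*K)/2)
u(13, 7)*10 = -1/2*13*(3 + 2*13)*10 = -1/2*13*(3 + 26)*10 = -1/2*13*29*10 = -377/2*10 = -1885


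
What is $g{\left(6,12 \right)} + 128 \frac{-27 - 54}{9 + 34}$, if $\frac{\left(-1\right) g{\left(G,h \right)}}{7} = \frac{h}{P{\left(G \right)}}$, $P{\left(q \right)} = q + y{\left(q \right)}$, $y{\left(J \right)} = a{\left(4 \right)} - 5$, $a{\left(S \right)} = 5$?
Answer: $- \frac{10970}{43} \approx -255.12$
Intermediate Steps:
$y{\left(J \right)} = 0$ ($y{\left(J \right)} = 5 - 5 = 0$)
$P{\left(q \right)} = q$ ($P{\left(q \right)} = q + 0 = q$)
$g{\left(G,h \right)} = - \frac{7 h}{G}$ ($g{\left(G,h \right)} = - 7 \frac{h}{G} = - \frac{7 h}{G}$)
$g{\left(6,12 \right)} + 128 \frac{-27 - 54}{9 + 34} = \left(-7\right) 12 \cdot \frac{1}{6} + 128 \frac{-27 - 54}{9 + 34} = \left(-7\right) 12 \cdot \frac{1}{6} + 128 \left(- \frac{81}{43}\right) = -14 + 128 \left(\left(-81\right) \frac{1}{43}\right) = -14 + 128 \left(- \frac{81}{43}\right) = -14 - \frac{10368}{43} = - \frac{10970}{43}$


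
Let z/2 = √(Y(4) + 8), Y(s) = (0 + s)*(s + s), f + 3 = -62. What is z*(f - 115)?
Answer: -720*√10 ≈ -2276.8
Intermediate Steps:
f = -65 (f = -3 - 62 = -65)
Y(s) = 2*s² (Y(s) = s*(2*s) = 2*s²)
z = 4*√10 (z = 2*√(2*4² + 8) = 2*√(2*16 + 8) = 2*√(32 + 8) = 2*√40 = 2*(2*√10) = 4*√10 ≈ 12.649)
z*(f - 115) = (4*√10)*(-65 - 115) = (4*√10)*(-180) = -720*√10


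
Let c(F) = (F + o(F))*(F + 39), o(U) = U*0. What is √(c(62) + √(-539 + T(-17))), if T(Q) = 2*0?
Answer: √(6262 + 7*I*√11) ≈ 79.133 + 0.1467*I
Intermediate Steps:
o(U) = 0
T(Q) = 0
c(F) = F*(39 + F) (c(F) = (F + 0)*(F + 39) = F*(39 + F))
√(c(62) + √(-539 + T(-17))) = √(62*(39 + 62) + √(-539 + 0)) = √(62*101 + √(-539)) = √(6262 + 7*I*√11)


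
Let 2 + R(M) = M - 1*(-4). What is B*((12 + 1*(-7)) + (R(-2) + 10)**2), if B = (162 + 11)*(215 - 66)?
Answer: 2706585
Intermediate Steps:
R(M) = 2 + M (R(M) = -2 + (M - 1*(-4)) = -2 + (M + 4) = -2 + (4 + M) = 2 + M)
B = 25777 (B = 173*149 = 25777)
B*((12 + 1*(-7)) + (R(-2) + 10)**2) = 25777*((12 + 1*(-7)) + ((2 - 2) + 10)**2) = 25777*((12 - 7) + (0 + 10)**2) = 25777*(5 + 10**2) = 25777*(5 + 100) = 25777*105 = 2706585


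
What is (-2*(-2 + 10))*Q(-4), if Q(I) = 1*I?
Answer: 64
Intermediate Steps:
Q(I) = I
(-2*(-2 + 10))*Q(-4) = -2*(-2 + 10)*(-4) = -2*8*(-4) = -16*(-4) = 64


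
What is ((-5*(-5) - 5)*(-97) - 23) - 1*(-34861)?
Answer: 32898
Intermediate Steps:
((-5*(-5) - 5)*(-97) - 23) - 1*(-34861) = ((25 - 5)*(-97) - 23) + 34861 = (20*(-97) - 23) + 34861 = (-1940 - 23) + 34861 = -1963 + 34861 = 32898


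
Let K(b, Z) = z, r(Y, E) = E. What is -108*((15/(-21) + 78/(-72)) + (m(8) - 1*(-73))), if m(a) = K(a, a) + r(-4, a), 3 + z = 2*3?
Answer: -62145/7 ≈ -8877.9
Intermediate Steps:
z = 3 (z = -3 + 2*3 = -3 + 6 = 3)
K(b, Z) = 3
m(a) = 3 + a
-108*((15/(-21) + 78/(-72)) + (m(8) - 1*(-73))) = -108*((15/(-21) + 78/(-72)) + ((3 + 8) - 1*(-73))) = -108*((15*(-1/21) + 78*(-1/72)) + (11 + 73)) = -108*((-5/7 - 13/12) + 84) = -108*(-151/84 + 84) = -108*6905/84 = -62145/7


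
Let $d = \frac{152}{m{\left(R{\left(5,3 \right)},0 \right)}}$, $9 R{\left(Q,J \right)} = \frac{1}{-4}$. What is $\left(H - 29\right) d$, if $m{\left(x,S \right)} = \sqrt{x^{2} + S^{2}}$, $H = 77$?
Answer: $262656$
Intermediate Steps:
$R{\left(Q,J \right)} = - \frac{1}{36}$ ($R{\left(Q,J \right)} = \frac{1}{9 \left(-4\right)} = \frac{1}{9} \left(- \frac{1}{4}\right) = - \frac{1}{36}$)
$m{\left(x,S \right)} = \sqrt{S^{2} + x^{2}}$
$d = 5472$ ($d = \frac{152}{\sqrt{0^{2} + \left(- \frac{1}{36}\right)^{2}}} = \frac{152}{\sqrt{0 + \frac{1}{1296}}} = \frac{152}{\sqrt{\frac{1}{1296}}} = 152 \frac{1}{\frac{1}{36}} = 152 \cdot 36 = 5472$)
$\left(H - 29\right) d = \left(77 - 29\right) 5472 = 48 \cdot 5472 = 262656$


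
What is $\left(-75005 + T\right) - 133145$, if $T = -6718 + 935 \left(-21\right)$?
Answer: $-234503$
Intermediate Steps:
$T = -26353$ ($T = -6718 - 19635 = -26353$)
$\left(-75005 + T\right) - 133145 = \left(-75005 - 26353\right) - 133145 = -101358 - 133145 = -234503$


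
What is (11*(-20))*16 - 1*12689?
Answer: -16209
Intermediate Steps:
(11*(-20))*16 - 1*12689 = -220*16 - 12689 = -3520 - 12689 = -16209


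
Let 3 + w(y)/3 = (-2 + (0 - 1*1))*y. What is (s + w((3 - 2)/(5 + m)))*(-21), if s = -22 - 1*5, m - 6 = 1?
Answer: 3087/4 ≈ 771.75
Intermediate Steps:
m = 7 (m = 6 + 1 = 7)
w(y) = -9 - 9*y (w(y) = -9 + 3*((-2 + (0 - 1*1))*y) = -9 + 3*((-2 + (0 - 1))*y) = -9 + 3*((-2 - 1)*y) = -9 + 3*(-3*y) = -9 - 9*y)
s = -27 (s = -22 - 5 = -27)
(s + w((3 - 2)/(5 + m)))*(-21) = (-27 + (-9 - 9*(3 - 2)/(5 + 7)))*(-21) = (-27 + (-9 - 9/12))*(-21) = (-27 + (-9 - 9*1/12))*(-21) = (-27 + (-9 - ¾))*(-21) = (-27 - 39/4)*(-21) = -147/4*(-21) = 3087/4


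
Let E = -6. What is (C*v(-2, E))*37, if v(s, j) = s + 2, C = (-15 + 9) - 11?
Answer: 0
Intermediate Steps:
C = -17 (C = -6 - 11 = -17)
v(s, j) = 2 + s
(C*v(-2, E))*37 = -17*(2 - 2)*37 = -17*0*37 = 0*37 = 0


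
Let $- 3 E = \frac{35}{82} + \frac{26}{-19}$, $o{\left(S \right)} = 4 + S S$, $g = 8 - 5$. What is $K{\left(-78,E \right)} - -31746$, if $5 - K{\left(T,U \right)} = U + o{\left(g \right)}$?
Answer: $\frac{49447315}{1558} \approx 31738.0$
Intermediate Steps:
$g = 3$
$o{\left(S \right)} = 4 + S^{2}$
$E = \frac{489}{1558}$ ($E = - \frac{\frac{35}{82} + \frac{26}{-19}}{3} = - \frac{35 \cdot \frac{1}{82} + 26 \left(- \frac{1}{19}\right)}{3} = - \frac{\frac{35}{82} - \frac{26}{19}}{3} = \left(- \frac{1}{3}\right) \left(- \frac{1467}{1558}\right) = \frac{489}{1558} \approx 0.31386$)
$K{\left(T,U \right)} = -8 - U$ ($K{\left(T,U \right)} = 5 - \left(U + \left(4 + 3^{2}\right)\right) = 5 - \left(U + \left(4 + 9\right)\right) = 5 - \left(U + 13\right) = 5 - \left(13 + U\right) = -8 - U$)
$K{\left(-78,E \right)} - -31746 = \left(-8 - \frac{489}{1558}\right) - -31746 = \left(-8 - \frac{489}{1558}\right) + 31746 = - \frac{12953}{1558} + 31746 = \frac{49447315}{1558}$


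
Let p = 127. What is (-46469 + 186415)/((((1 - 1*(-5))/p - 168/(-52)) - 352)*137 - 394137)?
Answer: -231050846/729596567 ≈ -0.31668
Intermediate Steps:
(-46469 + 186415)/((((1 - 1*(-5))/p - 168/(-52)) - 352)*137 - 394137) = (-46469 + 186415)/((((1 - 1*(-5))/127 - 168/(-52)) - 352)*137 - 394137) = 139946/((((1 + 5)*(1/127) - 168*(-1/52)) - 352)*137 - 394137) = 139946/(((6*(1/127) + 42/13) - 352)*137 - 394137) = 139946/(((6/127 + 42/13) - 352)*137 - 394137) = 139946/((5412/1651 - 352)*137 - 394137) = 139946/(-575740/1651*137 - 394137) = 139946/(-78876380/1651 - 394137) = 139946/(-729596567/1651) = 139946*(-1651/729596567) = -231050846/729596567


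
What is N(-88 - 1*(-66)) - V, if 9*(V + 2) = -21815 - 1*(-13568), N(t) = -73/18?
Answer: 16457/18 ≈ 914.28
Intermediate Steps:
N(t) = -73/18 (N(t) = -73*1/18 = -73/18)
V = -2755/3 (V = -2 + (-21815 - 1*(-13568))/9 = -2 + (-21815 + 13568)/9 = -2 + (⅑)*(-8247) = -2 - 2749/3 = -2755/3 ≈ -918.33)
N(-88 - 1*(-66)) - V = -73/18 - 1*(-2755/3) = -73/18 + 2755/3 = 16457/18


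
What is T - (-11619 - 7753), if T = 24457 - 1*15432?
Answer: 28397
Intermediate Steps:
T = 9025 (T = 24457 - 15432 = 9025)
T - (-11619 - 7753) = 9025 - (-11619 - 7753) = 9025 - 1*(-19372) = 9025 + 19372 = 28397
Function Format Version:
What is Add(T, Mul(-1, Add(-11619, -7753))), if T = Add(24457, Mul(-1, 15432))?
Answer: 28397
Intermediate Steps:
T = 9025 (T = Add(24457, -15432) = 9025)
Add(T, Mul(-1, Add(-11619, -7753))) = Add(9025, Mul(-1, Add(-11619, -7753))) = Add(9025, Mul(-1, -19372)) = Add(9025, 19372) = 28397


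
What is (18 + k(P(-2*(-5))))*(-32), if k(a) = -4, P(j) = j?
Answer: -448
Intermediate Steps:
(18 + k(P(-2*(-5))))*(-32) = (18 - 4)*(-32) = 14*(-32) = -448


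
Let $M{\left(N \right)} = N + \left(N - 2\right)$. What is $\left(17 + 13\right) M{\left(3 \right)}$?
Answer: $120$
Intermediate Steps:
$M{\left(N \right)} = -2 + 2 N$ ($M{\left(N \right)} = N + \left(N - 2\right) = N + \left(-2 + N\right) = -2 + 2 N$)
$\left(17 + 13\right) M{\left(3 \right)} = \left(17 + 13\right) \left(-2 + 2 \cdot 3\right) = 30 \left(-2 + 6\right) = 30 \cdot 4 = 120$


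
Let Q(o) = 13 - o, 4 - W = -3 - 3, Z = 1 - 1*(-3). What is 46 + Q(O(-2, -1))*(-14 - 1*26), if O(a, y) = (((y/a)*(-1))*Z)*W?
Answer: -1274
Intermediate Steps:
Z = 4 (Z = 1 + 3 = 4)
W = 10 (W = 4 - (-3 - 3) = 4 - 1*(-6) = 4 + 6 = 10)
O(a, y) = -40*y/a (O(a, y) = (((y/a)*(-1))*4)*10 = (-y/a*4)*10 = -4*y/a*10 = -40*y/a)
46 + Q(O(-2, -1))*(-14 - 1*26) = 46 + (13 - (-40)*(-1)/(-2))*(-14 - 1*26) = 46 + (13 - (-40)*(-1)*(-1)/2)*(-14 - 26) = 46 + (13 - 1*(-20))*(-40) = 46 + (13 + 20)*(-40) = 46 + 33*(-40) = 46 - 1320 = -1274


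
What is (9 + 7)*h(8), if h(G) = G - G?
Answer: 0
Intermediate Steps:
h(G) = 0
(9 + 7)*h(8) = (9 + 7)*0 = 16*0 = 0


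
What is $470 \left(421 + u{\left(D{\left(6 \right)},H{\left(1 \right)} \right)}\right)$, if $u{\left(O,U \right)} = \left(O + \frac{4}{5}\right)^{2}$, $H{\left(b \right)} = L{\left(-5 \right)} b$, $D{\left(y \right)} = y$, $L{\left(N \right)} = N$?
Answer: $\frac{1098014}{5} \approx 2.196 \cdot 10^{5}$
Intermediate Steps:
$H{\left(b \right)} = - 5 b$
$u{\left(O,U \right)} = \left(\frac{4}{5} + O\right)^{2}$ ($u{\left(O,U \right)} = \left(O + 4 \cdot \frac{1}{5}\right)^{2} = \left(O + \frac{4}{5}\right)^{2} = \left(\frac{4}{5} + O\right)^{2}$)
$470 \left(421 + u{\left(D{\left(6 \right)},H{\left(1 \right)} \right)}\right) = 470 \left(421 + \frac{\left(4 + 5 \cdot 6\right)^{2}}{25}\right) = 470 \left(421 + \frac{\left(4 + 30\right)^{2}}{25}\right) = 470 \left(421 + \frac{34^{2}}{25}\right) = 470 \left(421 + \frac{1}{25} \cdot 1156\right) = 470 \left(421 + \frac{1156}{25}\right) = 470 \cdot \frac{11681}{25} = \frac{1098014}{5}$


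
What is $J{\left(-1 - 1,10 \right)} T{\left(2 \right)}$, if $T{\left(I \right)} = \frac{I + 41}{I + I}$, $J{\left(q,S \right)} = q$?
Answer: $- \frac{43}{2} \approx -21.5$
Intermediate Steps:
$T{\left(I \right)} = \frac{41 + I}{2 I}$
$J{\left(-1 - 1,10 \right)} T{\left(2 \right)} = \left(-1 - 1\right) \frac{41 + 2}{2 \cdot 2} = \left(-1 - 1\right) \frac{1}{2} \cdot \frac{1}{2} \cdot 43 = \left(-2\right) \frac{43}{4} = - \frac{43}{2}$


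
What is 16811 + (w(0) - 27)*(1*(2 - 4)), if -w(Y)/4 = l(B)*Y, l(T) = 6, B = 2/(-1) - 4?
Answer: 16865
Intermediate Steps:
B = -6 (B = 2*(-1) - 4 = -2 - 4 = -6)
w(Y) = -24*Y
16811 + (w(0) - 27)*(1*(2 - 4)) = 16811 + (-24*0 - 27)*(1*(2 - 4)) = 16811 + (0 - 27)*(1*(-2)) = 16811 - 27*(-2) = 16811 + 54 = 16865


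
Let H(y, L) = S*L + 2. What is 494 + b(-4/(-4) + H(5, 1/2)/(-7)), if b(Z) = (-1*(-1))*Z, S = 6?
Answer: 3460/7 ≈ 494.29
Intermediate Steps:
H(y, L) = 2 + 6*L (H(y, L) = 6*L + 2 = 2 + 6*L)
b(Z) = Z (b(Z) = 1*Z = Z)
494 + b(-4/(-4) + H(5, 1/2)/(-7)) = 494 + (-4/(-4) + (2 + 6/2)/(-7)) = 494 + (-4*(-1/4) + (2 + 6*(1/2))*(-1/7)) = 494 + (1 + (2 + 3)*(-1/7)) = 494 + (1 + 5*(-1/7)) = 494 + (1 - 5/7) = 494 + 2/7 = 3460/7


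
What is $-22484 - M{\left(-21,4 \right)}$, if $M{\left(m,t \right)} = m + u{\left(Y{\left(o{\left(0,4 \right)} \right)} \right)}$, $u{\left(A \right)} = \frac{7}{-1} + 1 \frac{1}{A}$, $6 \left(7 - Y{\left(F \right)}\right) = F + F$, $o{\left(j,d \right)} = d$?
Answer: $- \frac{381755}{17} \approx -22456.0$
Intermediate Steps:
$Y{\left(F \right)} = 7 - \frac{F}{3}$ ($Y{\left(F \right)} = 7 - \frac{F + F}{6} = 7 - \frac{2 F}{6} = 7 - \frac{F}{3}$)
$u{\left(A \right)} = -7 + \frac{1}{A}$ ($u{\left(A \right)} = 7 \left(-1\right) + \frac{1}{A} = -7 + \frac{1}{A}$)
$M{\left(m,t \right)} = - \frac{116}{17} + m$ ($M{\left(m,t \right)} = m - \left(7 - \frac{1}{7 - \frac{4}{3}}\right) = m - \left(7 - \frac{1}{\frac{17}{3}}\right) = m + \left(-7 + \frac{3}{17}\right) = m - \frac{116}{17} = - \frac{116}{17} + m$)
$-22484 - M{\left(-21,4 \right)} = -22484 - \left(- \frac{116}{17} - 21\right) = -22484 - - \frac{473}{17} = -22484 + \frac{473}{17} = - \frac{381755}{17}$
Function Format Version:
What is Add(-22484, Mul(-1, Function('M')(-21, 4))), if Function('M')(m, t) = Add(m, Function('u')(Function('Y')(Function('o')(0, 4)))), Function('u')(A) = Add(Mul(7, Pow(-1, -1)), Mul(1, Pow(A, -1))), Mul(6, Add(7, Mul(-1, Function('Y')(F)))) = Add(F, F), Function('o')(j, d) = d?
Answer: Rational(-381755, 17) ≈ -22456.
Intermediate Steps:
Function('Y')(F) = Add(7, Mul(Rational(-1, 3), F)) (Function('Y')(F) = Add(7, Mul(Rational(-1, 6), Add(F, F))) = Add(7, Mul(Rational(-1, 6), Mul(2, F))) = Add(7, Mul(Rational(-1, 3), F)))
Function('u')(A) = Add(-7, Pow(A, -1)) (Function('u')(A) = Add(Mul(7, -1), Pow(A, -1)) = Add(-7, Pow(A, -1)))
Function('M')(m, t) = Add(Rational(-116, 17), m) (Function('M')(m, t) = Add(m, Add(-7, Pow(Add(7, Mul(Rational(-1, 3), 4)), -1))) = Add(m, Add(-7, Pow(Add(7, Rational(-4, 3)), -1))) = Add(m, Add(-7, Pow(Rational(17, 3), -1))) = Add(m, Add(-7, Rational(3, 17))) = Add(m, Rational(-116, 17)) = Add(Rational(-116, 17), m))
Add(-22484, Mul(-1, Function('M')(-21, 4))) = Add(-22484, Mul(-1, Add(Rational(-116, 17), -21))) = Add(-22484, Mul(-1, Rational(-473, 17))) = Add(-22484, Rational(473, 17)) = Rational(-381755, 17)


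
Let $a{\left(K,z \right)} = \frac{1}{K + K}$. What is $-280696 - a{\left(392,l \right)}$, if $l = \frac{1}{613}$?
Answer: $- \frac{220065665}{784} \approx -2.807 \cdot 10^{5}$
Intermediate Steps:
$l = \frac{1}{613} \approx 0.0016313$
$a{\left(K,z \right)} = \frac{1}{2 K}$
$-280696 - a{\left(392,l \right)} = -280696 - \frac{1}{2 \cdot 392} = -280696 - \frac{1}{2} \cdot \frac{1}{392} = -280696 - \frac{1}{784} = - \frac{220065665}{784}$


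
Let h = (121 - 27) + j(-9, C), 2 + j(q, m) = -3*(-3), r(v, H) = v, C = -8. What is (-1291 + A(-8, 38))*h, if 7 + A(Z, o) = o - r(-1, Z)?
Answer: -127159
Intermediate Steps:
j(q, m) = 7 (j(q, m) = -2 - 3*(-3) = -2 + 9 = 7)
A(Z, o) = -6 + o (A(Z, o) = -7 + (o - 1*(-1)) = -7 + (o + 1) = -7 + (1 + o) = -6 + o)
h = 101 (h = (121 - 27) + 7 = 94 + 7 = 101)
(-1291 + A(-8, 38))*h = (-1291 + (-6 + 38))*101 = (-1291 + 32)*101 = -1259*101 = -127159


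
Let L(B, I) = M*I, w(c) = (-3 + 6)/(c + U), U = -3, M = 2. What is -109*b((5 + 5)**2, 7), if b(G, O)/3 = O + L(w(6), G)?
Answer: -67689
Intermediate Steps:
w(c) = 3/(-3 + c) (w(c) = (-3 + 6)/(c - 3) = 3/(-3 + c))
L(B, I) = 2*I
b(G, O) = 3*O + 6*G (b(G, O) = 3*(O + 2*G) = 3*O + 6*G)
-109*b((5 + 5)**2, 7) = -109*(3*7 + 6*(5 + 5)**2) = -109*(21 + 6*10**2) = -109*(21 + 6*100) = -109*(21 + 600) = -109*621 = -67689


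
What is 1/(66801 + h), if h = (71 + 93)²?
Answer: 1/93697 ≈ 1.0673e-5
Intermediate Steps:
h = 26896 (h = 164² = 26896)
1/(66801 + h) = 1/(66801 + 26896) = 1/93697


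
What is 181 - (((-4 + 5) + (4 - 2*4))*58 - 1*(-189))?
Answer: 166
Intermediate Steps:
181 - (((-4 + 5) + (4 - 2*4))*58 - 1*(-189)) = 181 - ((1 + (4 - 8))*58 + 189) = 181 - ((1 - 4)*58 + 189) = 181 - (-3*58 + 189) = 181 - (-174 + 189) = 181 - 1*15 = 181 - 15 = 166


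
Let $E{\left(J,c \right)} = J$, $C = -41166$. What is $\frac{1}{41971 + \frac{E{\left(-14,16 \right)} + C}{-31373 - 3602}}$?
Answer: $\frac{6995}{293595381} \approx 2.3825 \cdot 10^{-5}$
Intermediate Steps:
$\frac{1}{41971 + \frac{E{\left(-14,16 \right)} + C}{-31373 - 3602}} = \frac{1}{41971 + \frac{-14 - 41166}{-31373 - 3602}} = \frac{1}{41971 - \frac{41180}{-34975}} = \frac{1}{41971 - - \frac{8236}{6995}} = \frac{1}{41971 + \frac{8236}{6995}} = \frac{1}{\frac{293595381}{6995}} = \frac{6995}{293595381}$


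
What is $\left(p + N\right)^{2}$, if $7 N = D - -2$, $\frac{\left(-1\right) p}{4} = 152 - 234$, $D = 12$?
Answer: $108900$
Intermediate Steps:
$p = 328$ ($p = - 4 \left(152 - 234\right) = \left(-4\right) \left(-82\right) = 328$)
$N = 2$ ($N = \frac{12 - -2}{7} = \frac{12 + 2}{7} = \frac{1}{7} \cdot 14 = 2$)
$\left(p + N\right)^{2} = \left(328 + 2\right)^{2} = 330^{2} = 108900$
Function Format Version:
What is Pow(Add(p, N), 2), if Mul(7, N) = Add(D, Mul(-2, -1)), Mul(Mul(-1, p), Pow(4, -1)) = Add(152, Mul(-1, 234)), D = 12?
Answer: 108900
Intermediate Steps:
p = 328 (p = Mul(-4, Add(152, Mul(-1, 234))) = Mul(-4, Add(152, -234)) = Mul(-4, -82) = 328)
N = 2 (N = Mul(Rational(1, 7), Add(12, Mul(-2, -1))) = Mul(Rational(1, 7), Add(12, 2)) = Mul(Rational(1, 7), 14) = 2)
Pow(Add(p, N), 2) = Pow(Add(328, 2), 2) = Pow(330, 2) = 108900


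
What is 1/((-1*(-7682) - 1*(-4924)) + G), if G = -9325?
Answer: 1/3281 ≈ 0.00030479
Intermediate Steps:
1/((-1*(-7682) - 1*(-4924)) + G) = 1/((-1*(-7682) - 1*(-4924)) - 9325) = 1/((7682 + 4924) - 9325) = 1/(12606 - 9325) = 1/3281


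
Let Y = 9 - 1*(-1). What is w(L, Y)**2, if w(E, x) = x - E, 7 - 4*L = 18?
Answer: 2601/16 ≈ 162.56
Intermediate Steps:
Y = 10 (Y = 9 + 1 = 10)
L = -11/4 (L = 7/4 - 1/4*18 = 7/4 - 9/2 = -11/4 ≈ -2.7500)
w(L, Y)**2 = (10 - 1*(-11/4))**2 = (10 + 11/4)**2 = (51/4)**2 = 2601/16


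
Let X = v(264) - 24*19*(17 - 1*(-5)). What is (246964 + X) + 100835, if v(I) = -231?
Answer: 337536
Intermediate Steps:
X = -10263 (X = -231 - 24*19*(17 - 1*(-5)) = -231 - 456*(17 + 5) = -231 - 456*22 = -231 - 1*10032 = -231 - 10032 = -10263)
(246964 + X) + 100835 = (246964 - 10263) + 100835 = 236701 + 100835 = 337536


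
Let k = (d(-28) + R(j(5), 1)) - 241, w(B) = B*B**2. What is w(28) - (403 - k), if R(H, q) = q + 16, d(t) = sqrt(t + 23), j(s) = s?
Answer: 21325 + I*sqrt(5) ≈ 21325.0 + 2.2361*I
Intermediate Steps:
d(t) = sqrt(23 + t)
R(H, q) = 16 + q
w(B) = B**3
k = -224 + I*sqrt(5) (k = (sqrt(23 - 28) + (16 + 1)) - 241 = (sqrt(-5) + 17) - 241 = (I*sqrt(5) + 17) - 241 = (17 + I*sqrt(5)) - 241 = -224 + I*sqrt(5) ≈ -224.0 + 2.2361*I)
w(28) - (403 - k) = 28**3 - (403 - (-224 + I*sqrt(5))) = 21952 - (403 + (224 - I*sqrt(5))) = 21952 - (627 - I*sqrt(5)) = 21952 + (-627 + I*sqrt(5)) = 21325 + I*sqrt(5)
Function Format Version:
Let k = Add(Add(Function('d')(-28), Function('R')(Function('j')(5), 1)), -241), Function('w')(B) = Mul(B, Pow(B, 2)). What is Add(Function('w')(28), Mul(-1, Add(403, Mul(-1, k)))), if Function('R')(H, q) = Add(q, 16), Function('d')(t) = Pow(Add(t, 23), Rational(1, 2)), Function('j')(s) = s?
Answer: Add(21325, Mul(I, Pow(5, Rational(1, 2)))) ≈ Add(21325., Mul(2.2361, I))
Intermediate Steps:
Function('d')(t) = Pow(Add(23, t), Rational(1, 2))
Function('R')(H, q) = Add(16, q)
Function('w')(B) = Pow(B, 3)
k = Add(-224, Mul(I, Pow(5, Rational(1, 2)))) (k = Add(Add(Pow(Add(23, -28), Rational(1, 2)), Add(16, 1)), -241) = Add(Add(Pow(-5, Rational(1, 2)), 17), -241) = Add(Add(Mul(I, Pow(5, Rational(1, 2))), 17), -241) = Add(Add(17, Mul(I, Pow(5, Rational(1, 2)))), -241) = Add(-224, Mul(I, Pow(5, Rational(1, 2)))) ≈ Add(-224.00, Mul(2.2361, I)))
Add(Function('w')(28), Mul(-1, Add(403, Mul(-1, k)))) = Add(Pow(28, 3), Mul(-1, Add(403, Mul(-1, Add(-224, Mul(I, Pow(5, Rational(1, 2)))))))) = Add(21952, Mul(-1, Add(403, Add(224, Mul(-1, I, Pow(5, Rational(1, 2))))))) = Add(21952, Mul(-1, Add(627, Mul(-1, I, Pow(5, Rational(1, 2)))))) = Add(21952, Add(-627, Mul(I, Pow(5, Rational(1, 2))))) = Add(21325, Mul(I, Pow(5, Rational(1, 2))))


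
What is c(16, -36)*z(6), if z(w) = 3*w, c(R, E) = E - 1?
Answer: -666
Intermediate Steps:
c(R, E) = -1 + E
c(16, -36)*z(6) = (-1 - 36)*(3*6) = -37*18 = -666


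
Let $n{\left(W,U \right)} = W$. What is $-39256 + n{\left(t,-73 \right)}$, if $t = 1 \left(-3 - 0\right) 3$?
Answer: $-39265$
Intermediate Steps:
$t = -9$ ($t = 1 \left(-3 + 0\right) 3 = 1 \left(-3\right) 3 = \left(-3\right) 3 = -9$)
$-39256 + n{\left(t,-73 \right)} = -39256 - 9 = -39265$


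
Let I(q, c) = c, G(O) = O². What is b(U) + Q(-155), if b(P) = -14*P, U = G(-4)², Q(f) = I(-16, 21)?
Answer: -3563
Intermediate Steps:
Q(f) = 21
U = 256 (U = ((-4)²)² = 16² = 256)
b(U) + Q(-155) = -14*256 + 21 = -3584 + 21 = -3563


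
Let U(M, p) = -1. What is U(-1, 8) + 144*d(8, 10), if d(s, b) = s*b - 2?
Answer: 11231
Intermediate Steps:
d(s, b) = -2 + b*s (d(s, b) = b*s - 2 = -2 + b*s)
U(-1, 8) + 144*d(8, 10) = -1 + 144*(-2 + 10*8) = -1 + 144*(-2 + 80) = -1 + 144*78 = -1 + 11232 = 11231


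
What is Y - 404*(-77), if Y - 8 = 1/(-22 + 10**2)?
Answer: 2427049/78 ≈ 31116.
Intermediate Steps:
Y = 625/78 (Y = 8 + 1/(-22 + 10**2) = 8 + 1/(-22 + 100) = 8 + 1/78 = 625/78 ≈ 8.0128)
Y - 404*(-77) = 625/78 - 404*(-77) = 625/78 + 31108 = 2427049/78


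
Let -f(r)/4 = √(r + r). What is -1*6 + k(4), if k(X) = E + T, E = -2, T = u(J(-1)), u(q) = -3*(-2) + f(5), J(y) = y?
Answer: -2 - 4*√10 ≈ -14.649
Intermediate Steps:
f(r) = -4*√2*√r (f(r) = -4*√(r + r) = -4*√2*√r)
u(q) = 6 - 4*√10 (u(q) = -3*(-2) - 4*√2*√5 = 6 - 4*√10)
T = 6 - 4*√10 ≈ -6.6491
k(X) = 4 - 4*√10 (k(X) = -2 + (6 - 4*√10) = 4 - 4*√10)
-1*6 + k(4) = -1*6 + (4 - 4*√10) = -6 + (4 - 4*√10) = -2 - 4*√10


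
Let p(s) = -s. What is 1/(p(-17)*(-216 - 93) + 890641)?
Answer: 1/885388 ≈ 1.1294e-6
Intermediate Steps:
1/(p(-17)*(-216 - 93) + 890641) = 1/((-1*(-17))*(-216 - 93) + 890641) = 1/(17*(-309) + 890641) = 1/(-5253 + 890641) = 1/885388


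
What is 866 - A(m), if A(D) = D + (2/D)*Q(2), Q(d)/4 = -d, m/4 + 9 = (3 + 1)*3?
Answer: 2566/3 ≈ 855.33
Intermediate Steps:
m = 12 (m = -36 + 4*((3 + 1)*3) = -36 + 4*(4*3) = -36 + 4*12 = -36 + 48 = 12)
Q(d) = -4*d (Q(d) = 4*(-d) = -4*d)
A(D) = D - 16/D (A(D) = D + (2/D)*(-4*2) = D + (2/D)*(-8) = D - 16/D)
866 - A(m) = 866 - (12 - 16/12) = 866 - (12 - 16*1/12) = 866 - (12 - 4/3) = 866 - 1*32/3 = 866 - 32/3 = 2566/3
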